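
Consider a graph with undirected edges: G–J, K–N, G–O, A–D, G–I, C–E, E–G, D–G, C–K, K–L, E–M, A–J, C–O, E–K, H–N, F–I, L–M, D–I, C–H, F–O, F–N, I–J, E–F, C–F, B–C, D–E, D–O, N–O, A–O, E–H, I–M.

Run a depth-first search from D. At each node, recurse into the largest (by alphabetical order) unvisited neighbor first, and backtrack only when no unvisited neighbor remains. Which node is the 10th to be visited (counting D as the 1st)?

E

Visit D
D → O
O → N
N → K
K → L
L → M
M → I
I → J
J → G
G → E
E → H
H → C
C → F
C → B
J → A

Visit order: D, O, N, K, L, M, I, J, G, E, H, C, F, B, A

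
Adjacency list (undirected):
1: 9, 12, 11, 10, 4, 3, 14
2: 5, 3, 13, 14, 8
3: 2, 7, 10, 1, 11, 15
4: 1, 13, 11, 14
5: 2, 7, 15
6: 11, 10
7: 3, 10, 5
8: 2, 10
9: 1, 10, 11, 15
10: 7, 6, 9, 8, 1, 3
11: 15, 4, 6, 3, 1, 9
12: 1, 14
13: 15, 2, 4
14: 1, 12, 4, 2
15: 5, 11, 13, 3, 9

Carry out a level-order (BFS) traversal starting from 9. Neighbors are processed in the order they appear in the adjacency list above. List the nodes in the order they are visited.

Visit 9; enqueue 1, 10, 11, 15 → queue [1, 10, 11, 15]
Visit 1; enqueue 12, 4, 3, 14 → queue [10, 11, 15, 12, 4, 3, 14]
Visit 10; enqueue 7, 6, 8 → queue [11, 15, 12, 4, 3, 14, 7, 6, 8]
Visit 11 → queue [15, 12, 4, 3, 14, 7, 6, 8]
Visit 15; enqueue 5, 13 → queue [12, 4, 3, 14, 7, 6, 8, 5, 13]
Visit 12 → queue [4, 3, 14, 7, 6, 8, 5, 13]
Visit 4 → queue [3, 14, 7, 6, 8, 5, 13]
Visit 3; enqueue 2 → queue [14, 7, 6, 8, 5, 13, 2]
Visit 14 → queue [7, 6, 8, 5, 13, 2]
Visit 7 → queue [6, 8, 5, 13, 2]
Visit 6 → queue [8, 5, 13, 2]
Visit 8 → queue [5, 13, 2]
Visit 5 → queue [13, 2]
Visit 13 → queue [2]
Visit 2 → queue []

9 → 1 → 10 → 11 → 15 → 12 → 4 → 3 → 14 → 7 → 6 → 8 → 5 → 13 → 2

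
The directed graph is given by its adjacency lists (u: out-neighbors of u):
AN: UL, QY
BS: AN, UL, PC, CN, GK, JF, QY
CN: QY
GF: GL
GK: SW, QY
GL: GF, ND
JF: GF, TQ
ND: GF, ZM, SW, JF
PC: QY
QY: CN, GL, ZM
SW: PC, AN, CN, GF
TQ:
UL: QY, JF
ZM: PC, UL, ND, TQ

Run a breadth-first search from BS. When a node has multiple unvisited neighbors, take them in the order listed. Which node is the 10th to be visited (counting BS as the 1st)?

Visit BS; enqueue AN, UL, PC, CN, GK, JF, QY → queue [AN, UL, PC, CN, GK, JF, QY]
Visit AN → queue [UL, PC, CN, GK, JF, QY]
Visit UL → queue [PC, CN, GK, JF, QY]
Visit PC → queue [CN, GK, JF, QY]
Visit CN → queue [GK, JF, QY]
Visit GK; enqueue SW → queue [JF, QY, SW]
Visit JF; enqueue GF, TQ → queue [QY, SW, GF, TQ]
Visit QY; enqueue GL, ZM → queue [SW, GF, TQ, GL, ZM]
Visit SW → queue [GF, TQ, GL, ZM]
Visit GF → queue [TQ, GL, ZM]
Visit TQ → queue [GL, ZM]
Visit GL; enqueue ND → queue [ZM, ND]
Visit ZM → queue [ND]
Visit ND → queue []

Visit order: BS, AN, UL, PC, CN, GK, JF, QY, SW, GF, TQ, GL, ZM, ND

GF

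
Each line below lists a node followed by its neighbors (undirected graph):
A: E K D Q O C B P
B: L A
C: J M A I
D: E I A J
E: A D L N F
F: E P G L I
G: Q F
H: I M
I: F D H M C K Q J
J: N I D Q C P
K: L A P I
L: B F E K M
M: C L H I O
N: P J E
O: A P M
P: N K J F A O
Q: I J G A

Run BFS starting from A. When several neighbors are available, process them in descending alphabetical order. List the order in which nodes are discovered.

Visit A; enqueue Q, P, O, K, E, D, C, B → queue [Q, P, O, K, E, D, C, B]
Visit Q; enqueue J, I, G → queue [P, O, K, E, D, C, B, J, I, G]
Visit P; enqueue N, F → queue [O, K, E, D, C, B, J, I, G, N, F]
Visit O; enqueue M → queue [K, E, D, C, B, J, I, G, N, F, M]
Visit K; enqueue L → queue [E, D, C, B, J, I, G, N, F, M, L]
Visit E → queue [D, C, B, J, I, G, N, F, M, L]
Visit D → queue [C, B, J, I, G, N, F, M, L]
Visit C → queue [B, J, I, G, N, F, M, L]
Visit B → queue [J, I, G, N, F, M, L]
Visit J → queue [I, G, N, F, M, L]
Visit I; enqueue H → queue [G, N, F, M, L, H]
Visit G → queue [N, F, M, L, H]
Visit N → queue [F, M, L, H]
Visit F → queue [M, L, H]
Visit M → queue [L, H]
Visit L → queue [H]
Visit H → queue []

A, Q, P, O, K, E, D, C, B, J, I, G, N, F, M, L, H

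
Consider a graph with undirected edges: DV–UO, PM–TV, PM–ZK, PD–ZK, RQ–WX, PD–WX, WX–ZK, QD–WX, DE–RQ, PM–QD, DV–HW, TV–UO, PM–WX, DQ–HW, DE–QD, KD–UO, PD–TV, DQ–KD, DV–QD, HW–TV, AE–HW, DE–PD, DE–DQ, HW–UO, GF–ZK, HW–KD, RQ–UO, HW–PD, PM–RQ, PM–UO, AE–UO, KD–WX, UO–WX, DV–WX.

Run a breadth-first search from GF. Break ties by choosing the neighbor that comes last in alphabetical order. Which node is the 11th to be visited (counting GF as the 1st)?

TV

Visit GF; enqueue ZK → queue [ZK]
Visit ZK; enqueue WX, PM, PD → queue [WX, PM, PD]
Visit WX; enqueue UO, RQ, QD, KD, DV → queue [PM, PD, UO, RQ, QD, KD, DV]
Visit PM; enqueue TV → queue [PD, UO, RQ, QD, KD, DV, TV]
Visit PD; enqueue HW, DE → queue [UO, RQ, QD, KD, DV, TV, HW, DE]
Visit UO; enqueue AE → queue [RQ, QD, KD, DV, TV, HW, DE, AE]
Visit RQ → queue [QD, KD, DV, TV, HW, DE, AE]
Visit QD → queue [KD, DV, TV, HW, DE, AE]
Visit KD; enqueue DQ → queue [DV, TV, HW, DE, AE, DQ]
Visit DV → queue [TV, HW, DE, AE, DQ]
Visit TV → queue [HW, DE, AE, DQ]
Visit HW → queue [DE, AE, DQ]
Visit DE → queue [AE, DQ]
Visit AE → queue [DQ]
Visit DQ → queue []

Visit order: GF, ZK, WX, PM, PD, UO, RQ, QD, KD, DV, TV, HW, DE, AE, DQ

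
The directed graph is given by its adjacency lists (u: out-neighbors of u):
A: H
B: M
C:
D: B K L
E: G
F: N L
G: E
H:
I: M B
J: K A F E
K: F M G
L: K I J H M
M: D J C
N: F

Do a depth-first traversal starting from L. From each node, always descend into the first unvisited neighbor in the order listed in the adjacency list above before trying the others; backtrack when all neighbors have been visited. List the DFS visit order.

L -> K -> F -> N -> M -> D -> B -> J -> A -> H -> E -> G -> C -> I

Visit L
L → K
K → F
F → N
K → M
M → D
D → B
M → J
J → A
A → H
J → E
E → G
M → C
L → I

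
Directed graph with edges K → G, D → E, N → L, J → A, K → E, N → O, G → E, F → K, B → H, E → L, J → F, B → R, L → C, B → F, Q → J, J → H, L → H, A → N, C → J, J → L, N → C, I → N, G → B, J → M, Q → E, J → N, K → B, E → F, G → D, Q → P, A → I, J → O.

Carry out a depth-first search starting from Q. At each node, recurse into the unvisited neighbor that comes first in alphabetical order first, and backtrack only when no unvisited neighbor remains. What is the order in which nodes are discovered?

Q → E → F → K → B → H → R → G → D → L → C → J → A → I → N → O → M → P

Visit Q
Q → E
E → F
F → K
K → B
B → H
B → R
K → G
G → D
E → L
L → C
C → J
J → A
A → I
I → N
N → O
J → M
Q → P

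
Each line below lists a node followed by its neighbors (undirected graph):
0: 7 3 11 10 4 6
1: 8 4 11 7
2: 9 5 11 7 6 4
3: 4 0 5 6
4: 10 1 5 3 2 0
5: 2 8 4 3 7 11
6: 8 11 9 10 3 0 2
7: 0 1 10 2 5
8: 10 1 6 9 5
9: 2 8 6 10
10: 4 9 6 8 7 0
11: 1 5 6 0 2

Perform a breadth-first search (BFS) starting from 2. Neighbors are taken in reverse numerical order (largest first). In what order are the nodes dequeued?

2 -> 11 -> 9 -> 7 -> 6 -> 5 -> 4 -> 1 -> 0 -> 10 -> 8 -> 3

Visit 2; enqueue 11, 9, 7, 6, 5, 4 → queue [11, 9, 7, 6, 5, 4]
Visit 11; enqueue 1, 0 → queue [9, 7, 6, 5, 4, 1, 0]
Visit 9; enqueue 10, 8 → queue [7, 6, 5, 4, 1, 0, 10, 8]
Visit 7 → queue [6, 5, 4, 1, 0, 10, 8]
Visit 6; enqueue 3 → queue [5, 4, 1, 0, 10, 8, 3]
Visit 5 → queue [4, 1, 0, 10, 8, 3]
Visit 4 → queue [1, 0, 10, 8, 3]
Visit 1 → queue [0, 10, 8, 3]
Visit 0 → queue [10, 8, 3]
Visit 10 → queue [8, 3]
Visit 8 → queue [3]
Visit 3 → queue []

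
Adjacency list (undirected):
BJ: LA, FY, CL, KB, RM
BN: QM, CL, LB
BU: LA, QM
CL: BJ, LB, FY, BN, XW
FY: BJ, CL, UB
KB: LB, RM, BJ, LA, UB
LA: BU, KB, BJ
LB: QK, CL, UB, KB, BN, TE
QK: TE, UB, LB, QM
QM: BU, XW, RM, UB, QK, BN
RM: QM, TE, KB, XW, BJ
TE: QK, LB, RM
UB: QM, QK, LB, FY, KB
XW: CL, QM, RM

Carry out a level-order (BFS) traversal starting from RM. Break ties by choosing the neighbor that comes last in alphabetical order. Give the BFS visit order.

RM XW TE QM KB BJ CL QK LB UB BU BN LA FY

Visit RM; enqueue XW, TE, QM, KB, BJ → queue [XW, TE, QM, KB, BJ]
Visit XW; enqueue CL → queue [TE, QM, KB, BJ, CL]
Visit TE; enqueue QK, LB → queue [QM, KB, BJ, CL, QK, LB]
Visit QM; enqueue UB, BU, BN → queue [KB, BJ, CL, QK, LB, UB, BU, BN]
Visit KB; enqueue LA → queue [BJ, CL, QK, LB, UB, BU, BN, LA]
Visit BJ; enqueue FY → queue [CL, QK, LB, UB, BU, BN, LA, FY]
Visit CL → queue [QK, LB, UB, BU, BN, LA, FY]
Visit QK → queue [LB, UB, BU, BN, LA, FY]
Visit LB → queue [UB, BU, BN, LA, FY]
Visit UB → queue [BU, BN, LA, FY]
Visit BU → queue [BN, LA, FY]
Visit BN → queue [LA, FY]
Visit LA → queue [FY]
Visit FY → queue []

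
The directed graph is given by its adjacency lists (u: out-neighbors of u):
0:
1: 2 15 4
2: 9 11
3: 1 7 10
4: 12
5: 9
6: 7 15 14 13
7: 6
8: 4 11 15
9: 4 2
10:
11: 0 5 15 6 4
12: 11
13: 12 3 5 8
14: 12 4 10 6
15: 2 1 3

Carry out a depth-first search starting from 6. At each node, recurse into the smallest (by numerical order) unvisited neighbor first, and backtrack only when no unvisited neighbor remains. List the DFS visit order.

6 -> 7 -> 13 -> 3 -> 1 -> 2 -> 9 -> 4 -> 12 -> 11 -> 0 -> 5 -> 15 -> 10 -> 8 -> 14

Visit 6
6 → 7
6 → 13
13 → 3
3 → 1
1 → 2
2 → 9
9 → 4
4 → 12
12 → 11
11 → 0
11 → 5
11 → 15
3 → 10
13 → 8
6 → 14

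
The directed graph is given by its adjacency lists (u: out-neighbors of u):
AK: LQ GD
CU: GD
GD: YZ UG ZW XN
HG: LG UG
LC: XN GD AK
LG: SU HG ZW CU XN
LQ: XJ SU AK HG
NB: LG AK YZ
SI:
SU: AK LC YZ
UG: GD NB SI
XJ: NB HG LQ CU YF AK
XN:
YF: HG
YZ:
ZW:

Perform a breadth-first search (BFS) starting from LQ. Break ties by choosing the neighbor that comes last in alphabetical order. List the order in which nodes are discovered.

LQ -> XJ -> SU -> HG -> AK -> YF -> NB -> CU -> YZ -> LC -> UG -> LG -> GD -> XN -> SI -> ZW

Visit LQ; enqueue XJ, SU, HG, AK → queue [XJ, SU, HG, AK]
Visit XJ; enqueue YF, NB, CU → queue [SU, HG, AK, YF, NB, CU]
Visit SU; enqueue YZ, LC → queue [HG, AK, YF, NB, CU, YZ, LC]
Visit HG; enqueue UG, LG → queue [AK, YF, NB, CU, YZ, LC, UG, LG]
Visit AK; enqueue GD → queue [YF, NB, CU, YZ, LC, UG, LG, GD]
Visit YF → queue [NB, CU, YZ, LC, UG, LG, GD]
Visit NB → queue [CU, YZ, LC, UG, LG, GD]
Visit CU → queue [YZ, LC, UG, LG, GD]
Visit YZ → queue [LC, UG, LG, GD]
Visit LC; enqueue XN → queue [UG, LG, GD, XN]
Visit UG; enqueue SI → queue [LG, GD, XN, SI]
Visit LG; enqueue ZW → queue [GD, XN, SI, ZW]
Visit GD → queue [XN, SI, ZW]
Visit XN → queue [SI, ZW]
Visit SI → queue [ZW]
Visit ZW → queue []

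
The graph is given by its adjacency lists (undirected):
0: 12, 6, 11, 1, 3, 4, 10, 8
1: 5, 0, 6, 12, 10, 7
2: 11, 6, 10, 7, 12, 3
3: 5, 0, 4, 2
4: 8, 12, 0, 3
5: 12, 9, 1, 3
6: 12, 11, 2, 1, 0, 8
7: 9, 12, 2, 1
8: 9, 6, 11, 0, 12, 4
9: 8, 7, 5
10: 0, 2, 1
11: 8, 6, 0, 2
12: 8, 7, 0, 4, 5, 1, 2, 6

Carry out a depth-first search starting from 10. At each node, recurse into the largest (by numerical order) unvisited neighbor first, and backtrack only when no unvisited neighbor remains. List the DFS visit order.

Visit 10
10 → 2
2 → 12
12 → 8
8 → 11
11 → 6
6 → 1
1 → 7
7 → 9
9 → 5
5 → 3
3 → 4
4 → 0

10, 2, 12, 8, 11, 6, 1, 7, 9, 5, 3, 4, 0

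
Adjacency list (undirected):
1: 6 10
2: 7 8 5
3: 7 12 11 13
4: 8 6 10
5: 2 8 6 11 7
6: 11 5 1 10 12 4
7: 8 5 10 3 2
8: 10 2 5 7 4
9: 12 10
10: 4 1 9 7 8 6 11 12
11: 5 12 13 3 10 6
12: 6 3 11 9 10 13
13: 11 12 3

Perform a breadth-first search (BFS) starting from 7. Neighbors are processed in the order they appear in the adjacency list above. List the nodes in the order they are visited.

7 8 5 10 3 2 4 6 11 1 9 12 13

Visit 7; enqueue 8, 5, 10, 3, 2 → queue [8, 5, 10, 3, 2]
Visit 8; enqueue 4 → queue [5, 10, 3, 2, 4]
Visit 5; enqueue 6, 11 → queue [10, 3, 2, 4, 6, 11]
Visit 10; enqueue 1, 9, 12 → queue [3, 2, 4, 6, 11, 1, 9, 12]
Visit 3; enqueue 13 → queue [2, 4, 6, 11, 1, 9, 12, 13]
Visit 2 → queue [4, 6, 11, 1, 9, 12, 13]
Visit 4 → queue [6, 11, 1, 9, 12, 13]
Visit 6 → queue [11, 1, 9, 12, 13]
Visit 11 → queue [1, 9, 12, 13]
Visit 1 → queue [9, 12, 13]
Visit 9 → queue [12, 13]
Visit 12 → queue [13]
Visit 13 → queue []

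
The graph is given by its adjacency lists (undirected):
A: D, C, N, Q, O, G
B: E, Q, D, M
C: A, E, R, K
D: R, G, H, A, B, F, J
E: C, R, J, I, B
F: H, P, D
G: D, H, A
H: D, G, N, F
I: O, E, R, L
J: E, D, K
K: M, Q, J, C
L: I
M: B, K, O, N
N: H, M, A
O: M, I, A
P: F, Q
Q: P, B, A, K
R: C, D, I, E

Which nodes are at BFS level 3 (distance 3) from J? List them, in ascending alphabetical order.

L, N, O, P

Level 0: J
Level 1: D, E, K
Level 2: A, B, C, F, G, H, I, M, Q, R
Level 3: L, N, O, P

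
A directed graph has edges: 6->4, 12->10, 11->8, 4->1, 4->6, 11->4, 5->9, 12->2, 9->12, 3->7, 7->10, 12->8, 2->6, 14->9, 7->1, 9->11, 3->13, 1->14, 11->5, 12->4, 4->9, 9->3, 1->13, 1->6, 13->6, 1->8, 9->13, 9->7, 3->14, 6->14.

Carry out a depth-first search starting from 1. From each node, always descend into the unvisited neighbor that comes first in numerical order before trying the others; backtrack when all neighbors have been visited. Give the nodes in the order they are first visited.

1 → 6 → 4 → 9 → 3 → 7 → 10 → 13 → 14 → 11 → 5 → 8 → 12 → 2

Visit 1
1 → 6
6 → 4
4 → 9
9 → 3
3 → 7
7 → 10
3 → 13
3 → 14
9 → 11
11 → 5
11 → 8
9 → 12
12 → 2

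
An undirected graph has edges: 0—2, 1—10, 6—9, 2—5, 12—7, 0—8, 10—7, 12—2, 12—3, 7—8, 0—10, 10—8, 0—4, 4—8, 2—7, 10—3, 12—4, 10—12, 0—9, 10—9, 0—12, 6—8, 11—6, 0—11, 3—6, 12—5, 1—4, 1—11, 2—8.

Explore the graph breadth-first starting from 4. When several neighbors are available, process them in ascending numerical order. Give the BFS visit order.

4 -> 0 -> 1 -> 8 -> 12 -> 2 -> 9 -> 10 -> 11 -> 6 -> 7 -> 3 -> 5

Visit 4; enqueue 0, 1, 8, 12 → queue [0, 1, 8, 12]
Visit 0; enqueue 2, 9, 10, 11 → queue [1, 8, 12, 2, 9, 10, 11]
Visit 1 → queue [8, 12, 2, 9, 10, 11]
Visit 8; enqueue 6, 7 → queue [12, 2, 9, 10, 11, 6, 7]
Visit 12; enqueue 3, 5 → queue [2, 9, 10, 11, 6, 7, 3, 5]
Visit 2 → queue [9, 10, 11, 6, 7, 3, 5]
Visit 9 → queue [10, 11, 6, 7, 3, 5]
Visit 10 → queue [11, 6, 7, 3, 5]
Visit 11 → queue [6, 7, 3, 5]
Visit 6 → queue [7, 3, 5]
Visit 7 → queue [3, 5]
Visit 3 → queue [5]
Visit 5 → queue []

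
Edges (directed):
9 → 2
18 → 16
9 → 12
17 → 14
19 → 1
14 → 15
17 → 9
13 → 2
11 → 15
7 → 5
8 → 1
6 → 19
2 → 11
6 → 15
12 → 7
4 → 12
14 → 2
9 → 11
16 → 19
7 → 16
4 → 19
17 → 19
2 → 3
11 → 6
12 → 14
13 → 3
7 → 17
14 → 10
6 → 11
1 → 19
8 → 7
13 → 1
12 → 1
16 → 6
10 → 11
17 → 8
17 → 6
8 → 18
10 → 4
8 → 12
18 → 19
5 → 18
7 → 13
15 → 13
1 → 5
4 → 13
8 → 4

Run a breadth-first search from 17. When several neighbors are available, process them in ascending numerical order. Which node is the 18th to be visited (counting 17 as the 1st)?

Visit 17; enqueue 6, 8, 9, 14, 19 → queue [6, 8, 9, 14, 19]
Visit 6; enqueue 11, 15 → queue [8, 9, 14, 19, 11, 15]
Visit 8; enqueue 1, 4, 7, 12, 18 → queue [9, 14, 19, 11, 15, 1, 4, 7, 12, 18]
Visit 9; enqueue 2 → queue [14, 19, 11, 15, 1, 4, 7, 12, 18, 2]
Visit 14; enqueue 10 → queue [19, 11, 15, 1, 4, 7, 12, 18, 2, 10]
Visit 19 → queue [11, 15, 1, 4, 7, 12, 18, 2, 10]
Visit 11 → queue [15, 1, 4, 7, 12, 18, 2, 10]
Visit 15; enqueue 13 → queue [1, 4, 7, 12, 18, 2, 10, 13]
Visit 1; enqueue 5 → queue [4, 7, 12, 18, 2, 10, 13, 5]
Visit 4 → queue [7, 12, 18, 2, 10, 13, 5]
Visit 7; enqueue 16 → queue [12, 18, 2, 10, 13, 5, 16]
Visit 12 → queue [18, 2, 10, 13, 5, 16]
Visit 18 → queue [2, 10, 13, 5, 16]
Visit 2; enqueue 3 → queue [10, 13, 5, 16, 3]
Visit 10 → queue [13, 5, 16, 3]
Visit 13 → queue [5, 16, 3]
Visit 5 → queue [16, 3]
Visit 16 → queue [3]
Visit 3 → queue []

Visit order: 17, 6, 8, 9, 14, 19, 11, 15, 1, 4, 7, 12, 18, 2, 10, 13, 5, 16, 3

16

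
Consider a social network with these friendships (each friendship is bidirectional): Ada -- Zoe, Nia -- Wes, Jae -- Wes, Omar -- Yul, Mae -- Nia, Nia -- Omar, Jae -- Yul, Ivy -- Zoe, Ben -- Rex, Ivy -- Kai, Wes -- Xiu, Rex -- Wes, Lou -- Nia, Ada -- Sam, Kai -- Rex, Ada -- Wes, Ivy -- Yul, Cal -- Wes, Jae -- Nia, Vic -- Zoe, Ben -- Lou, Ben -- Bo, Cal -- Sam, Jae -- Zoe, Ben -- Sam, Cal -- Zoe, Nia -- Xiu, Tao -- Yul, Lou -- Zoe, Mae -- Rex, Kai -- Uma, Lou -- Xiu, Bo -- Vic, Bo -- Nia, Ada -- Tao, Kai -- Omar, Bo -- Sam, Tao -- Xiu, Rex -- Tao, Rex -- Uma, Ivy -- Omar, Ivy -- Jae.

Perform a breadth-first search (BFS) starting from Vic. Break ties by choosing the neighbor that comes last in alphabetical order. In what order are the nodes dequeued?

Visit Vic; enqueue Zoe, Bo → queue [Zoe, Bo]
Visit Zoe; enqueue Lou, Jae, Ivy, Cal, Ada → queue [Bo, Lou, Jae, Ivy, Cal, Ada]
Visit Bo; enqueue Sam, Nia, Ben → queue [Lou, Jae, Ivy, Cal, Ada, Sam, Nia, Ben]
Visit Lou; enqueue Xiu → queue [Jae, Ivy, Cal, Ada, Sam, Nia, Ben, Xiu]
Visit Jae; enqueue Yul, Wes → queue [Ivy, Cal, Ada, Sam, Nia, Ben, Xiu, Yul, Wes]
Visit Ivy; enqueue Omar, Kai → queue [Cal, Ada, Sam, Nia, Ben, Xiu, Yul, Wes, Omar, Kai]
Visit Cal → queue [Ada, Sam, Nia, Ben, Xiu, Yul, Wes, Omar, Kai]
Visit Ada; enqueue Tao → queue [Sam, Nia, Ben, Xiu, Yul, Wes, Omar, Kai, Tao]
Visit Sam → queue [Nia, Ben, Xiu, Yul, Wes, Omar, Kai, Tao]
Visit Nia; enqueue Mae → queue [Ben, Xiu, Yul, Wes, Omar, Kai, Tao, Mae]
Visit Ben; enqueue Rex → queue [Xiu, Yul, Wes, Omar, Kai, Tao, Mae, Rex]
Visit Xiu → queue [Yul, Wes, Omar, Kai, Tao, Mae, Rex]
Visit Yul → queue [Wes, Omar, Kai, Tao, Mae, Rex]
Visit Wes → queue [Omar, Kai, Tao, Mae, Rex]
Visit Omar → queue [Kai, Tao, Mae, Rex]
Visit Kai; enqueue Uma → queue [Tao, Mae, Rex, Uma]
Visit Tao → queue [Mae, Rex, Uma]
Visit Mae → queue [Rex, Uma]
Visit Rex → queue [Uma]
Visit Uma → queue []

Vic → Zoe → Bo → Lou → Jae → Ivy → Cal → Ada → Sam → Nia → Ben → Xiu → Yul → Wes → Omar → Kai → Tao → Mae → Rex → Uma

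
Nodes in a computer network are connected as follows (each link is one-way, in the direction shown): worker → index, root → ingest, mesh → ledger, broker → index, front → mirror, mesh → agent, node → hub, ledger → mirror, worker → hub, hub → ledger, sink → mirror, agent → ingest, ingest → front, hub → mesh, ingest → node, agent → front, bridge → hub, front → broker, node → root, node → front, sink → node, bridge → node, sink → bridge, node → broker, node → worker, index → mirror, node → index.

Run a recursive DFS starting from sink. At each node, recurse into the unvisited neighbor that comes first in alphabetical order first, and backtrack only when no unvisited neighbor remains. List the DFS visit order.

Visit sink
sink → bridge
bridge → hub
hub → ledger
ledger → mirror
hub → mesh
mesh → agent
agent → front
front → broker
broker → index
agent → ingest
ingest → node
node → root
node → worker

sink -> bridge -> hub -> ledger -> mirror -> mesh -> agent -> front -> broker -> index -> ingest -> node -> root -> worker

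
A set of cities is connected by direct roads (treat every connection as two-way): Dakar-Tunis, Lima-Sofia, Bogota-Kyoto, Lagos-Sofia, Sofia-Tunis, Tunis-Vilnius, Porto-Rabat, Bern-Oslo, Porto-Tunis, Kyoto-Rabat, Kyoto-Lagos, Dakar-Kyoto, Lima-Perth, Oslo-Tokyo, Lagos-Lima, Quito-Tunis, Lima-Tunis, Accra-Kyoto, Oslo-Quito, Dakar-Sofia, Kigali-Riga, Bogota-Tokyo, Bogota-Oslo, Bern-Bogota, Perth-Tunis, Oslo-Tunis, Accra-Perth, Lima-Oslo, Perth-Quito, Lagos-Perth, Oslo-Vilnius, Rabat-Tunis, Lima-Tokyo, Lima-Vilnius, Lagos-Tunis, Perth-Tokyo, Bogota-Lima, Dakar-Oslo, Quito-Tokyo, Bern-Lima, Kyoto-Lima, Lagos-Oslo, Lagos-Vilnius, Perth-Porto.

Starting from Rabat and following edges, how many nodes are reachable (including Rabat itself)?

16

BFS from Rabat visits: Rabat, Kyoto, Porto, Tunis, Accra, Bogota, Dakar, Lagos, Lima, Perth, Oslo, Quito, Sofia, Vilnius, Bern, Tokyo
Reachable nodes: 16 of 18 total.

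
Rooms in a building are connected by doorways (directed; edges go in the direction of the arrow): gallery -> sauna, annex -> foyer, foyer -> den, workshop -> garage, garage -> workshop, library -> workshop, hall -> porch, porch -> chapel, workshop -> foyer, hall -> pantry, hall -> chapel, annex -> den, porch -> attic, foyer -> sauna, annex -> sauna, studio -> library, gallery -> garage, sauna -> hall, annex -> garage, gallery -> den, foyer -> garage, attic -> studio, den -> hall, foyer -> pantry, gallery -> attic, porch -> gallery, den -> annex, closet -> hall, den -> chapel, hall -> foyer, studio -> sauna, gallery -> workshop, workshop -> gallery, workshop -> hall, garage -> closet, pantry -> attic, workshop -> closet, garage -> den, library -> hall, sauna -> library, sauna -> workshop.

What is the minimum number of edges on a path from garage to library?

Level 0: garage
Level 1: closet, den, workshop
Level 2: annex, chapel, foyer, gallery, hall
Level 3: attic, pantry, porch, sauna
Level 4: library, studio
library first appears at level 4.

4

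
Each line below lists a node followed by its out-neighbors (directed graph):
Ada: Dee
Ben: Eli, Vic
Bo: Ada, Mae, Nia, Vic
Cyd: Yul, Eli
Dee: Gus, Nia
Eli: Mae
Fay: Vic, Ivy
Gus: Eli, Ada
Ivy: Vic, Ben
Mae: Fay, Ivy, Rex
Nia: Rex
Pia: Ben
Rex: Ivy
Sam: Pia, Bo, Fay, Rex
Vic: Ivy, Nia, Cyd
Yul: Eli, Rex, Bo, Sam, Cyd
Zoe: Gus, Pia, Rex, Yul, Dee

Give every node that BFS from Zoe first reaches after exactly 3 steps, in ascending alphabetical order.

Level 0: Zoe
Level 1: Dee, Gus, Pia, Rex, Yul
Level 2: Ada, Ben, Bo, Cyd, Eli, Ivy, Nia, Sam
Level 3: Fay, Mae, Vic

Fay, Mae, Vic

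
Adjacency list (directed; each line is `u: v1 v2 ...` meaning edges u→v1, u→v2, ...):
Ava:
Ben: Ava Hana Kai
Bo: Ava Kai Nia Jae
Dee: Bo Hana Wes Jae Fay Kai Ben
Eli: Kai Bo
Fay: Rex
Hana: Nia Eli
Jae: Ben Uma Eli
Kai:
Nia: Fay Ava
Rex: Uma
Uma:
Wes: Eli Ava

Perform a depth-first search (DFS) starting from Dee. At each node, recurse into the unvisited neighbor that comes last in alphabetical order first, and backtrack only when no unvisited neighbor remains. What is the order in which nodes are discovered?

Visit Dee
Dee → Wes
Wes → Eli
Eli → Kai
Eli → Bo
Bo → Nia
Nia → Fay
Fay → Rex
Rex → Uma
Nia → Ava
Bo → Jae
Jae → Ben
Ben → Hana

Dee → Wes → Eli → Kai → Bo → Nia → Fay → Rex → Uma → Ava → Jae → Ben → Hana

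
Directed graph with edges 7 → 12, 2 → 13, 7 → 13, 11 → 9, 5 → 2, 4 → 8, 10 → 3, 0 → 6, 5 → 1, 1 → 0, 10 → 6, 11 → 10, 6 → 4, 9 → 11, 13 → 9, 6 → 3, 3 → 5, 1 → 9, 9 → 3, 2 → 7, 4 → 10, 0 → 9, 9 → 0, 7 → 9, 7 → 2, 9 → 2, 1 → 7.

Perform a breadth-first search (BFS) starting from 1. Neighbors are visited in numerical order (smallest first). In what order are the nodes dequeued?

1 → 0 → 7 → 9 → 6 → 2 → 12 → 13 → 3 → 11 → 4 → 5 → 10 → 8

Visit 1; enqueue 0, 7, 9 → queue [0, 7, 9]
Visit 0; enqueue 6 → queue [7, 9, 6]
Visit 7; enqueue 2, 12, 13 → queue [9, 6, 2, 12, 13]
Visit 9; enqueue 3, 11 → queue [6, 2, 12, 13, 3, 11]
Visit 6; enqueue 4 → queue [2, 12, 13, 3, 11, 4]
Visit 2 → queue [12, 13, 3, 11, 4]
Visit 12 → queue [13, 3, 11, 4]
Visit 13 → queue [3, 11, 4]
Visit 3; enqueue 5 → queue [11, 4, 5]
Visit 11; enqueue 10 → queue [4, 5, 10]
Visit 4; enqueue 8 → queue [5, 10, 8]
Visit 5 → queue [10, 8]
Visit 10 → queue [8]
Visit 8 → queue []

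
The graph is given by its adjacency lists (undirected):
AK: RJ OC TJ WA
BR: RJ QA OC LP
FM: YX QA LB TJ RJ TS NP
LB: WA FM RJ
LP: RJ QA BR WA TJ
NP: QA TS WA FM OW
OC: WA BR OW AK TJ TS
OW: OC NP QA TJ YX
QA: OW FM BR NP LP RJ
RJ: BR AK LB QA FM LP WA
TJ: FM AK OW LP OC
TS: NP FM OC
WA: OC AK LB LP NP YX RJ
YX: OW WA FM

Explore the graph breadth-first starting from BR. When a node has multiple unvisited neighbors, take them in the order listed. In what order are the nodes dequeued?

Visit BR; enqueue RJ, QA, OC, LP → queue [RJ, QA, OC, LP]
Visit RJ; enqueue AK, LB, FM, WA → queue [QA, OC, LP, AK, LB, FM, WA]
Visit QA; enqueue OW, NP → queue [OC, LP, AK, LB, FM, WA, OW, NP]
Visit OC; enqueue TJ, TS → queue [LP, AK, LB, FM, WA, OW, NP, TJ, TS]
Visit LP → queue [AK, LB, FM, WA, OW, NP, TJ, TS]
Visit AK → queue [LB, FM, WA, OW, NP, TJ, TS]
Visit LB → queue [FM, WA, OW, NP, TJ, TS]
Visit FM; enqueue YX → queue [WA, OW, NP, TJ, TS, YX]
Visit WA → queue [OW, NP, TJ, TS, YX]
Visit OW → queue [NP, TJ, TS, YX]
Visit NP → queue [TJ, TS, YX]
Visit TJ → queue [TS, YX]
Visit TS → queue [YX]
Visit YX → queue []

BR, RJ, QA, OC, LP, AK, LB, FM, WA, OW, NP, TJ, TS, YX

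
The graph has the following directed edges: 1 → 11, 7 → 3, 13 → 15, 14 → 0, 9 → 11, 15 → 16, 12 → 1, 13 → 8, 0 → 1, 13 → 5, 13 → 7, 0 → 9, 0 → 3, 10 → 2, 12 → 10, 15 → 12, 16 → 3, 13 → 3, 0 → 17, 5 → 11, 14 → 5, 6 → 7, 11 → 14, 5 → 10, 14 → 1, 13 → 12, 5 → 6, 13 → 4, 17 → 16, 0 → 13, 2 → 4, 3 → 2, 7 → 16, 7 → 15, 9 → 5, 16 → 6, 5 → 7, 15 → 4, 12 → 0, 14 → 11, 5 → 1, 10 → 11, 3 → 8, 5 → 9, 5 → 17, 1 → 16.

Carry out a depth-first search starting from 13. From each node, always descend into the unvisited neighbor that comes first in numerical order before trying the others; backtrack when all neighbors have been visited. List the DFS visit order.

Visit 13
13 → 3
3 → 2
2 → 4
3 → 8
13 → 5
5 → 1
1 → 11
11 → 14
14 → 0
0 → 9
0 → 17
17 → 16
16 → 6
6 → 7
7 → 15
15 → 12
12 → 10

13 -> 3 -> 2 -> 4 -> 8 -> 5 -> 1 -> 11 -> 14 -> 0 -> 9 -> 17 -> 16 -> 6 -> 7 -> 15 -> 12 -> 10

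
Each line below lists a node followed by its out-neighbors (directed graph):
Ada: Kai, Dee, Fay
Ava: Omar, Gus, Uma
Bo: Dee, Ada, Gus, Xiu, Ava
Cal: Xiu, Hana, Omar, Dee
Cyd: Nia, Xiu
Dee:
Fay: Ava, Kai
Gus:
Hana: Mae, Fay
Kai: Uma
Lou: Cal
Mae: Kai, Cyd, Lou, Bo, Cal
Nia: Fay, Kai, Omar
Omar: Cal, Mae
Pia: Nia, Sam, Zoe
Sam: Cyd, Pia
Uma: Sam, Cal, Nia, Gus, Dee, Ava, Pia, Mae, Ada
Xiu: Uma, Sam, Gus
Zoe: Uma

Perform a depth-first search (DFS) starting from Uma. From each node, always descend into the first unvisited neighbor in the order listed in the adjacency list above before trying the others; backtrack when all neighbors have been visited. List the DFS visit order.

Visit Uma
Uma → Sam
Sam → Cyd
Cyd → Nia
Nia → Fay
Fay → Ava
Ava → Omar
Omar → Cal
Cal → Xiu
Xiu → Gus
Cal → Hana
Hana → Mae
Mae → Kai
Mae → Lou
Mae → Bo
Bo → Dee
Bo → Ada
Sam → Pia
Pia → Zoe

Uma, Sam, Cyd, Nia, Fay, Ava, Omar, Cal, Xiu, Gus, Hana, Mae, Kai, Lou, Bo, Dee, Ada, Pia, Zoe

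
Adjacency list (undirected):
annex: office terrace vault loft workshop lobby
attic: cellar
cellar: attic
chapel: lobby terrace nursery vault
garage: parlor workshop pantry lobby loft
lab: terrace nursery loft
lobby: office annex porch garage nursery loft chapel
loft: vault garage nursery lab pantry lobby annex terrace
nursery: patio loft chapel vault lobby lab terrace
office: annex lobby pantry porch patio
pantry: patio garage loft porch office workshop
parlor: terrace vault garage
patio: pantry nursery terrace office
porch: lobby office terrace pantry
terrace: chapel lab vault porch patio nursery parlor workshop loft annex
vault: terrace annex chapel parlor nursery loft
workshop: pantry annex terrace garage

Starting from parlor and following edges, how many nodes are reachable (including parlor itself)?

BFS from parlor visits: parlor, vault, terrace, garage, nursery, loft, chapel, annex, workshop, porch, patio, lab, pantry, lobby, office
Reachable nodes: 15 of 17 total.

15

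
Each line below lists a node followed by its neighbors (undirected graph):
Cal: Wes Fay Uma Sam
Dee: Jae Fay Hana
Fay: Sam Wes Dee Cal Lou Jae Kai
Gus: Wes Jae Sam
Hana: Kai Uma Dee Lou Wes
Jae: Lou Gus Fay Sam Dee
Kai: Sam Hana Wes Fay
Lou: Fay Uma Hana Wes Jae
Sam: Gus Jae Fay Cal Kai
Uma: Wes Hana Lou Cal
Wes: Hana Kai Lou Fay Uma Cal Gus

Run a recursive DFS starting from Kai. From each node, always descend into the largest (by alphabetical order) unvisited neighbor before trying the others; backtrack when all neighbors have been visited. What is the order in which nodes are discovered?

Kai → Wes → Uma → Lou → Jae → Sam → Gus → Fay → Dee → Hana → Cal

Visit Kai
Kai → Wes
Wes → Uma
Uma → Lou
Lou → Jae
Jae → Sam
Sam → Gus
Sam → Fay
Fay → Dee
Dee → Hana
Fay → Cal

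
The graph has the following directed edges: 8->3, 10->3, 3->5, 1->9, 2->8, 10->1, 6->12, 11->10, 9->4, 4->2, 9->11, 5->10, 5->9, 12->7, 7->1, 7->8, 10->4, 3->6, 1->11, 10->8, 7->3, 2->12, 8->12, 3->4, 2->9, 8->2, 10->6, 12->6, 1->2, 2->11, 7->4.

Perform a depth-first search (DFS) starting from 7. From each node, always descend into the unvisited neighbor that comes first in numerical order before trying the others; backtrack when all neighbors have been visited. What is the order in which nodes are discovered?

7 -> 1 -> 2 -> 8 -> 3 -> 4 -> 5 -> 9 -> 11 -> 10 -> 6 -> 12

Visit 7
7 → 1
1 → 2
2 → 8
8 → 3
3 → 4
3 → 5
5 → 9
9 → 11
11 → 10
10 → 6
6 → 12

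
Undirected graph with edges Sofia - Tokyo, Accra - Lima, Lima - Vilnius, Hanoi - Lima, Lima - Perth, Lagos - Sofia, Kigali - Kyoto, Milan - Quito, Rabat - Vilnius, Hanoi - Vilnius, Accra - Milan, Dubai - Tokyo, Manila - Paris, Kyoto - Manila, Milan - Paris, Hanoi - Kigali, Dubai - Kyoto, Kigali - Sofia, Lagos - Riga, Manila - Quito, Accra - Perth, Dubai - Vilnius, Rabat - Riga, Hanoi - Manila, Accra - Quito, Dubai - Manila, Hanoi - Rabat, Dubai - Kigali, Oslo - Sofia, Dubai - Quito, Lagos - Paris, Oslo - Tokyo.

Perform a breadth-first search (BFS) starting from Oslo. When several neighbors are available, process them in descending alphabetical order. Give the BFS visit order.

Oslo → Tokyo → Sofia → Dubai → Lagos → Kigali → Vilnius → Quito → Manila → Kyoto → Riga → Paris → Hanoi → Rabat → Lima → Milan → Accra → Perth

Visit Oslo; enqueue Tokyo, Sofia → queue [Tokyo, Sofia]
Visit Tokyo; enqueue Dubai → queue [Sofia, Dubai]
Visit Sofia; enqueue Lagos, Kigali → queue [Dubai, Lagos, Kigali]
Visit Dubai; enqueue Vilnius, Quito, Manila, Kyoto → queue [Lagos, Kigali, Vilnius, Quito, Manila, Kyoto]
Visit Lagos; enqueue Riga, Paris → queue [Kigali, Vilnius, Quito, Manila, Kyoto, Riga, Paris]
Visit Kigali; enqueue Hanoi → queue [Vilnius, Quito, Manila, Kyoto, Riga, Paris, Hanoi]
Visit Vilnius; enqueue Rabat, Lima → queue [Quito, Manila, Kyoto, Riga, Paris, Hanoi, Rabat, Lima]
Visit Quito; enqueue Milan, Accra → queue [Manila, Kyoto, Riga, Paris, Hanoi, Rabat, Lima, Milan, Accra]
Visit Manila → queue [Kyoto, Riga, Paris, Hanoi, Rabat, Lima, Milan, Accra]
Visit Kyoto → queue [Riga, Paris, Hanoi, Rabat, Lima, Milan, Accra]
Visit Riga → queue [Paris, Hanoi, Rabat, Lima, Milan, Accra]
Visit Paris → queue [Hanoi, Rabat, Lima, Milan, Accra]
Visit Hanoi → queue [Rabat, Lima, Milan, Accra]
Visit Rabat → queue [Lima, Milan, Accra]
Visit Lima; enqueue Perth → queue [Milan, Accra, Perth]
Visit Milan → queue [Accra, Perth]
Visit Accra → queue [Perth]
Visit Perth → queue []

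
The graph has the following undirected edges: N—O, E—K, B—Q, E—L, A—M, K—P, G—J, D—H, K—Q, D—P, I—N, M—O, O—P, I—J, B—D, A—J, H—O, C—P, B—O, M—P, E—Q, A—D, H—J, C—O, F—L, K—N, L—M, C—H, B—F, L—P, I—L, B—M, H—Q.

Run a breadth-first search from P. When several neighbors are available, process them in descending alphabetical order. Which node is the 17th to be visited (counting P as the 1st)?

Visit P; enqueue O, M, L, K, D, C → queue [O, M, L, K, D, C]
Visit O; enqueue N, H, B → queue [M, L, K, D, C, N, H, B]
Visit M; enqueue A → queue [L, K, D, C, N, H, B, A]
Visit L; enqueue I, F, E → queue [K, D, C, N, H, B, A, I, F, E]
Visit K; enqueue Q → queue [D, C, N, H, B, A, I, F, E, Q]
Visit D → queue [C, N, H, B, A, I, F, E, Q]
Visit C → queue [N, H, B, A, I, F, E, Q]
Visit N → queue [H, B, A, I, F, E, Q]
Visit H; enqueue J → queue [B, A, I, F, E, Q, J]
Visit B → queue [A, I, F, E, Q, J]
Visit A → queue [I, F, E, Q, J]
Visit I → queue [F, E, Q, J]
Visit F → queue [E, Q, J]
Visit E → queue [Q, J]
Visit Q → queue [J]
Visit J; enqueue G → queue [G]
Visit G → queue []

Visit order: P, O, M, L, K, D, C, N, H, B, A, I, F, E, Q, J, G

G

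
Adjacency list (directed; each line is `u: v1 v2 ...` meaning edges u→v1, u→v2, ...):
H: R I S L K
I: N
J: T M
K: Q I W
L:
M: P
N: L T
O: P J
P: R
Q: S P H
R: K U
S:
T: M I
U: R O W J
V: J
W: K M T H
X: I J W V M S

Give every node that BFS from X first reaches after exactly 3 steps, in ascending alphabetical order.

Level 0: X
Level 1: I, J, M, S, V, W
Level 2: H, K, N, P, T
Level 3: L, Q, R
Level 4: U
Level 5: O

L, Q, R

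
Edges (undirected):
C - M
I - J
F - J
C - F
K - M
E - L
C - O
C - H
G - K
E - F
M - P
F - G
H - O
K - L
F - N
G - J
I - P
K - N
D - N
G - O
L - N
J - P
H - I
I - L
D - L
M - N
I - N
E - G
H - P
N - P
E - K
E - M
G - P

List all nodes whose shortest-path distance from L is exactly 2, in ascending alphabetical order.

F, G, H, J, M, P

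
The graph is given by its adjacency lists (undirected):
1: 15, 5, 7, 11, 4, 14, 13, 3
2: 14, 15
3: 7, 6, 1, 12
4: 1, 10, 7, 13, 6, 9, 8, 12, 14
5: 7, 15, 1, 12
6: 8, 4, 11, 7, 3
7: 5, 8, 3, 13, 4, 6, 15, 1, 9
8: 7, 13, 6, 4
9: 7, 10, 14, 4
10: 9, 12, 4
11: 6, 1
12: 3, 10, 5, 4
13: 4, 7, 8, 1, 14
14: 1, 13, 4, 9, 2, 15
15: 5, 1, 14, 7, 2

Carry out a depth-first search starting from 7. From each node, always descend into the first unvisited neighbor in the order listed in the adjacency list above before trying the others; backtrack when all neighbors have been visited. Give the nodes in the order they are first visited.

Visit 7
7 → 5
5 → 15
15 → 1
1 → 11
11 → 6
6 → 8
8 → 13
13 → 4
4 → 10
10 → 9
9 → 14
14 → 2
10 → 12
12 → 3

7 5 15 1 11 6 8 13 4 10 9 14 2 12 3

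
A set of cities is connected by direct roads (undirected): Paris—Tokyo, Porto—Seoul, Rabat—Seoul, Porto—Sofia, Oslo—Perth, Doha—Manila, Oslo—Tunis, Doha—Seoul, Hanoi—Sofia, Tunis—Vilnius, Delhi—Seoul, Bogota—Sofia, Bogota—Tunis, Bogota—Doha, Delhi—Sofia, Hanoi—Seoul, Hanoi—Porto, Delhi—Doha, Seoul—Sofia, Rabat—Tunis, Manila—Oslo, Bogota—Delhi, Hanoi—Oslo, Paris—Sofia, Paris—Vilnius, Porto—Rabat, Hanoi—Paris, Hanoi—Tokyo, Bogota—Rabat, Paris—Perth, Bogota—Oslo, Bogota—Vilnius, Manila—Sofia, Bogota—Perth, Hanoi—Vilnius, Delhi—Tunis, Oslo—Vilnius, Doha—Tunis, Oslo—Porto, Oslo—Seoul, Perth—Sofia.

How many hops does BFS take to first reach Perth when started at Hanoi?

Level 0: Hanoi
Level 1: Oslo, Paris, Porto, Seoul, Sofia, Tokyo, Vilnius
Level 2: Bogota, Delhi, Doha, Manila, Perth, Rabat, Tunis
Perth first appears at level 2.

2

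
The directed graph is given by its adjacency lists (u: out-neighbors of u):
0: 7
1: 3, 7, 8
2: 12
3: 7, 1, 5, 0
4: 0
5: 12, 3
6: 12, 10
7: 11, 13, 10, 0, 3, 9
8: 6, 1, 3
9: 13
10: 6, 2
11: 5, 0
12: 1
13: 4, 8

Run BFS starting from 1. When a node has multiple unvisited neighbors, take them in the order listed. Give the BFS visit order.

Visit 1; enqueue 3, 7, 8 → queue [3, 7, 8]
Visit 3; enqueue 5, 0 → queue [7, 8, 5, 0]
Visit 7; enqueue 11, 13, 10, 9 → queue [8, 5, 0, 11, 13, 10, 9]
Visit 8; enqueue 6 → queue [5, 0, 11, 13, 10, 9, 6]
Visit 5; enqueue 12 → queue [0, 11, 13, 10, 9, 6, 12]
Visit 0 → queue [11, 13, 10, 9, 6, 12]
Visit 11 → queue [13, 10, 9, 6, 12]
Visit 13; enqueue 4 → queue [10, 9, 6, 12, 4]
Visit 10; enqueue 2 → queue [9, 6, 12, 4, 2]
Visit 9 → queue [6, 12, 4, 2]
Visit 6 → queue [12, 4, 2]
Visit 12 → queue [4, 2]
Visit 4 → queue [2]
Visit 2 → queue []

1, 3, 7, 8, 5, 0, 11, 13, 10, 9, 6, 12, 4, 2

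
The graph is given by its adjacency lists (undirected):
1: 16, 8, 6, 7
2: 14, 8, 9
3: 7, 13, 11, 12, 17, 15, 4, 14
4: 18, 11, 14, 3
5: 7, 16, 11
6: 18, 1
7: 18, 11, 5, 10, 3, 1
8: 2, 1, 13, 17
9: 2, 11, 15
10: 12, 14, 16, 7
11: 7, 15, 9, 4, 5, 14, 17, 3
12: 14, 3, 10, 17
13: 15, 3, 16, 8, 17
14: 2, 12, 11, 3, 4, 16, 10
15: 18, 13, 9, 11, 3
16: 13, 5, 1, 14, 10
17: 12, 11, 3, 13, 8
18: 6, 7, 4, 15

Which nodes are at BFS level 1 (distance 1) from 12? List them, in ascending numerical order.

Level 0: 12
Level 1: 3, 10, 14, 17
Level 2: 2, 4, 7, 8, 11, 13, 15, 16
Level 3: 1, 5, 9, 18
Level 4: 6

3, 10, 14, 17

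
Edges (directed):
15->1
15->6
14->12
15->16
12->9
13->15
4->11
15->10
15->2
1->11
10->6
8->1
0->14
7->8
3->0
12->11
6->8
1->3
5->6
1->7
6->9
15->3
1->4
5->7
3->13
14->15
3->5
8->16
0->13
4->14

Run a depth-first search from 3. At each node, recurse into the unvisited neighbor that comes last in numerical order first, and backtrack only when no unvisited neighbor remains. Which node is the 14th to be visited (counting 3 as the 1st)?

Visit 3
3 → 13
13 → 15
15 → 16
15 → 10
10 → 6
6 → 9
6 → 8
8 → 1
1 → 11
1 → 7
1 → 4
4 → 14
14 → 12
15 → 2
3 → 5
3 → 0

Visit order: 3, 13, 15, 16, 10, 6, 9, 8, 1, 11, 7, 4, 14, 12, 2, 5, 0

12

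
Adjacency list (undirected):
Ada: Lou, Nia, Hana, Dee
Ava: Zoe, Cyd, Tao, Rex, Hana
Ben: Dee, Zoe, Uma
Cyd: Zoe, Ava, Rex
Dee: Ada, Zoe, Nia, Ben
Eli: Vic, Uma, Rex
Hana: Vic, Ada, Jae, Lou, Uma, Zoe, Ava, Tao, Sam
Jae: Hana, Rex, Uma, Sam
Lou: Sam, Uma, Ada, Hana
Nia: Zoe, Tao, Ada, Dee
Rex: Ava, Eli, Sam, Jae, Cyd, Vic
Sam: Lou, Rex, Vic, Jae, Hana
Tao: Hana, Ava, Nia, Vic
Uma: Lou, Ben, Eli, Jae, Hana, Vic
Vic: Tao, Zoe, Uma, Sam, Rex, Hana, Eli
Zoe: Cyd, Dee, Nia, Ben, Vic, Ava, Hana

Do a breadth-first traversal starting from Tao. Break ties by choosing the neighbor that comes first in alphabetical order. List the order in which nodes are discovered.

Tao, Ava, Hana, Nia, Vic, Cyd, Rex, Zoe, Ada, Jae, Lou, Sam, Uma, Dee, Eli, Ben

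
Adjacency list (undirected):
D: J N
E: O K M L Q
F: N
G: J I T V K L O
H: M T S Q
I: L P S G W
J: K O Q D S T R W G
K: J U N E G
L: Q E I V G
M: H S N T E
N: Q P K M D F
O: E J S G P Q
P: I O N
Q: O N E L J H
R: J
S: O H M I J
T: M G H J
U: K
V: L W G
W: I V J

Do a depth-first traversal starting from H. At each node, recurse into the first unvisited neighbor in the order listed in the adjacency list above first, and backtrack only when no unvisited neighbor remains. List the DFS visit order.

H → M → S → O → E → K → J → Q → N → P → I → L → V → W → G → T → D → F → R → U

Visit H
H → M
M → S
S → O
O → E
E → K
K → J
J → Q
Q → N
N → P
P → I
I → L
L → V
V → W
V → G
G → T
N → D
N → F
J → R
K → U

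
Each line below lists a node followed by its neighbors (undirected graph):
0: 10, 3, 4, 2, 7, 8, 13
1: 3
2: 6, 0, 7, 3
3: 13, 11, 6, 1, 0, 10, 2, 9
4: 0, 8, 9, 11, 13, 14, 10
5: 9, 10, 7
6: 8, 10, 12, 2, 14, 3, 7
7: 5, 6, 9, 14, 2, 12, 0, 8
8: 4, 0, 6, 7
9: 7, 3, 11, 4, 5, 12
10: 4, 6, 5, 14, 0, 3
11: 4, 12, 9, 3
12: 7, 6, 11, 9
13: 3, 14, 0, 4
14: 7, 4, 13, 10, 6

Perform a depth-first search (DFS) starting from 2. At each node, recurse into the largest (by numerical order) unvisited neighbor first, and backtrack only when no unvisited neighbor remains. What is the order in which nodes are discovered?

Visit 2
2 → 7
7 → 14
14 → 13
13 → 4
4 → 11
11 → 12
12 → 9
9 → 5
5 → 10
10 → 6
6 → 8
8 → 0
0 → 3
3 → 1

2 7 14 13 4 11 12 9 5 10 6 8 0 3 1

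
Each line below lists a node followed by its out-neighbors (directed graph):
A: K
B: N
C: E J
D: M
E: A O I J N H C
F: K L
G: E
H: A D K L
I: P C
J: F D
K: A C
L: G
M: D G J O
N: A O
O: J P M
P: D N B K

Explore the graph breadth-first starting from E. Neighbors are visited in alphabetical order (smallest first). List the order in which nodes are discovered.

E, A, C, H, I, J, N, O, K, D, L, P, F, M, G, B

Visit E; enqueue A, C, H, I, J, N, O → queue [A, C, H, I, J, N, O]
Visit A; enqueue K → queue [C, H, I, J, N, O, K]
Visit C → queue [H, I, J, N, O, K]
Visit H; enqueue D, L → queue [I, J, N, O, K, D, L]
Visit I; enqueue P → queue [J, N, O, K, D, L, P]
Visit J; enqueue F → queue [N, O, K, D, L, P, F]
Visit N → queue [O, K, D, L, P, F]
Visit O; enqueue M → queue [K, D, L, P, F, M]
Visit K → queue [D, L, P, F, M]
Visit D → queue [L, P, F, M]
Visit L; enqueue G → queue [P, F, M, G]
Visit P; enqueue B → queue [F, M, G, B]
Visit F → queue [M, G, B]
Visit M → queue [G, B]
Visit G → queue [B]
Visit B → queue []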